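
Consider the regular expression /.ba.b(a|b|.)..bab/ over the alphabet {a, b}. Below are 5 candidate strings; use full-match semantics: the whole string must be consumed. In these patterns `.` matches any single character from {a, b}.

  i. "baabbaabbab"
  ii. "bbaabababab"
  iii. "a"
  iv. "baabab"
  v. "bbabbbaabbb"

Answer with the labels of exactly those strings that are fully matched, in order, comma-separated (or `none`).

i. "baabbaabbab" → no match
ii. "bbaabababab" → match
iii. "a" → no match — must end with "bab"
iv. "baabab" → no match
v. "bbabbbaabbb" → no match — must end with "bab"

ii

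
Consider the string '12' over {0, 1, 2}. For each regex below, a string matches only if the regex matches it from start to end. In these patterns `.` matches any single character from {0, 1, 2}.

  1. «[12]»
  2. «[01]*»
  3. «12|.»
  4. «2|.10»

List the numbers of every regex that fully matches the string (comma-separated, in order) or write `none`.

1 → no match
2 → no match
3 → match
4 → no match

3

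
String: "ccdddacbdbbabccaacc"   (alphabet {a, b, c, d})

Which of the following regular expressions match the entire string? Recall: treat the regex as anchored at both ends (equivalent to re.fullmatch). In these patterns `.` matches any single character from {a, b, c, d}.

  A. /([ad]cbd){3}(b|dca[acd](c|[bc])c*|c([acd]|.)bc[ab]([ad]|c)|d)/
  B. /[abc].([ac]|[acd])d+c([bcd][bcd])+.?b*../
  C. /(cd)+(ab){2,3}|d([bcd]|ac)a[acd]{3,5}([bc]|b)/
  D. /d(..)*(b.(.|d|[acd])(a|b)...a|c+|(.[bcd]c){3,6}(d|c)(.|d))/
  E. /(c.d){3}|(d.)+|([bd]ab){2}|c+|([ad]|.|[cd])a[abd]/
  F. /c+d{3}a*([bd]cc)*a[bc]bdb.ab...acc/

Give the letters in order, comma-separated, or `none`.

A → no match
B → no match
C → no match
D → no match — must start with "d"
E → no match
F → match

F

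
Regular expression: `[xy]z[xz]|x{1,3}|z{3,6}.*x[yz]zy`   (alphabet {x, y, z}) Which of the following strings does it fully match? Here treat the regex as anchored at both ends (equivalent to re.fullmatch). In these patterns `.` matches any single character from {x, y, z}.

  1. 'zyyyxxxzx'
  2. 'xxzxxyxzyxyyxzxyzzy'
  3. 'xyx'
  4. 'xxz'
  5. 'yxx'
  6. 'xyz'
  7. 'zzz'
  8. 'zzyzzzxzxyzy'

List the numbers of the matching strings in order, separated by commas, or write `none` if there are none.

1 → no match
2 → no match
3 → no match
4 → no match
5 → no match
6 → no match
7 → no match
8 → no match

none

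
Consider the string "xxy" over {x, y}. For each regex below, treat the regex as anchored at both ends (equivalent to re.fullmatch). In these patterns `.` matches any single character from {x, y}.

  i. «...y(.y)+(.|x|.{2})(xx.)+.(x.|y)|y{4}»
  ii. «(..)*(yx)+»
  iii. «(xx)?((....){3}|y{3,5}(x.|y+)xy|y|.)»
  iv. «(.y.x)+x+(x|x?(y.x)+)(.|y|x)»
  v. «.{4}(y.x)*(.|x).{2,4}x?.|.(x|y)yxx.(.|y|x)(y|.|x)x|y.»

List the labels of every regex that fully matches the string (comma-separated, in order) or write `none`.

i → no match
ii → no match — must end with "yx"
iii → match
iv → no match
v → no match

iii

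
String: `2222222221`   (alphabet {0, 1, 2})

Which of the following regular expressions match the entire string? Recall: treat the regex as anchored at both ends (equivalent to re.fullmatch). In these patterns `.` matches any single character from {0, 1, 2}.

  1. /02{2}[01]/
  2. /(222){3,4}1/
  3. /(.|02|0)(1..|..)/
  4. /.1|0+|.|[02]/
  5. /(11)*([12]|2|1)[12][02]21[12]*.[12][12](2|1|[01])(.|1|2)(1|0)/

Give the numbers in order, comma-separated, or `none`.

1 → no match — must start with `02`
2 → match
3 → no match
4 → no match
5 → no match

2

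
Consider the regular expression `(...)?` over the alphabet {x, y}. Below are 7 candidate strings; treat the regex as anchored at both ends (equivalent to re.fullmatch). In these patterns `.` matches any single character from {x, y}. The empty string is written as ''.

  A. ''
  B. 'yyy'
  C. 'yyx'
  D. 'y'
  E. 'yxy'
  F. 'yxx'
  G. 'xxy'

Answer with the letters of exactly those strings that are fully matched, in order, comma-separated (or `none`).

A, B, C, E, F, G

A → match
B → match
C → match
D → no match
E → match
F → match
G → match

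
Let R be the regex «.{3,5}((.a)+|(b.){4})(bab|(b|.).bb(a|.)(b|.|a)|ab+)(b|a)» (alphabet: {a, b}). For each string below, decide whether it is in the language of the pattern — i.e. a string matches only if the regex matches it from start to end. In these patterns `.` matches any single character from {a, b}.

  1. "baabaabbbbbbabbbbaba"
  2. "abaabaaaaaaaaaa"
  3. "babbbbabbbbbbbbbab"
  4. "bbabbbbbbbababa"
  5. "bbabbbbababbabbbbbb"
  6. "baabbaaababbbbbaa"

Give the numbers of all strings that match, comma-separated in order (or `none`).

1 → no match
2 → no match
3 → match
4 → match
5 → match
6 → match

3, 4, 5, 6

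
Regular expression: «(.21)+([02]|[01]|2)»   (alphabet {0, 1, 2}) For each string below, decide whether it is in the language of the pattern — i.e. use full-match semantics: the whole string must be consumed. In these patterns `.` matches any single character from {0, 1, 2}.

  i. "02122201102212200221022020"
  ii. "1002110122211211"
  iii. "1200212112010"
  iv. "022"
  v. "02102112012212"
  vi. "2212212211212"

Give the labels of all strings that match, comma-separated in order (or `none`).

vi

i → no match
ii → no match
iii → no match
iv. "022" → no match
v → no match
vi → match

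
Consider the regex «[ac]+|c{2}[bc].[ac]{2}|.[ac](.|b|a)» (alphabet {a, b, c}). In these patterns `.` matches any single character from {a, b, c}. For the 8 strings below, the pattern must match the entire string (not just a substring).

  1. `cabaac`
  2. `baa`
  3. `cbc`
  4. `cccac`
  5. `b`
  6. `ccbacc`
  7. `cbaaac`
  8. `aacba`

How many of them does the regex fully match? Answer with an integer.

3

1 → no match
2 → match
3 → no match
4 → match
5 → no match
6 → match
7 → no match
8 → no match
Total matched: 3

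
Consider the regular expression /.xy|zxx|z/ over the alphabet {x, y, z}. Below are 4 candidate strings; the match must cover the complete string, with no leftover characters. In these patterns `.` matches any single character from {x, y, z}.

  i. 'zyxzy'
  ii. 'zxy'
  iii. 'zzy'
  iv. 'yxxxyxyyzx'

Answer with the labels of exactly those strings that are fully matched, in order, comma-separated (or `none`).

ii

i → no match
ii → match
iii → no match
iv → no match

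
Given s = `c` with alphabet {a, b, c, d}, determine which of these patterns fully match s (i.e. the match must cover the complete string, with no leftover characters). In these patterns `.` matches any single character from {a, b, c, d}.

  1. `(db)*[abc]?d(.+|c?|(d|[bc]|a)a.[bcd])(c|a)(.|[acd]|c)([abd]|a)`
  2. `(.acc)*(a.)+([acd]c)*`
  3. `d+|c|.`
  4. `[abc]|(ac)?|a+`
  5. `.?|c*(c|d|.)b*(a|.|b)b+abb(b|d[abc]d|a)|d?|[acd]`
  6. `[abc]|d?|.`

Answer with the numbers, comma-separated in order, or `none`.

1 → no match
2 → no match
3 → match
4 → match
5 → match
6 → match

3, 4, 5, 6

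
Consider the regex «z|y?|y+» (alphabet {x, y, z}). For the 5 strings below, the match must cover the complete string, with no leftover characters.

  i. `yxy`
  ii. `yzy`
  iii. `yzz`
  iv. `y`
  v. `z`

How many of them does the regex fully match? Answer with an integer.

2

i. `yxy` → no match
ii. `yzy` → no match
iii. `yzz` → no match
iv. `y` → match
v. `z` → match
Total matched: 2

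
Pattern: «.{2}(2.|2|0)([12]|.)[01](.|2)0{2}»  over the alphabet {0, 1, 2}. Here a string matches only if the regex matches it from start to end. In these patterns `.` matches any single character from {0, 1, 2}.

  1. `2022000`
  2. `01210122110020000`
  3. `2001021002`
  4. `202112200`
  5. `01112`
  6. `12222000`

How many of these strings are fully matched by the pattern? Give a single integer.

1 → no match
2 → no match
3 → no match — must end with `0`
4 → no match
5 → no match — must end with `0`
6 → no match
Total matched: 0

0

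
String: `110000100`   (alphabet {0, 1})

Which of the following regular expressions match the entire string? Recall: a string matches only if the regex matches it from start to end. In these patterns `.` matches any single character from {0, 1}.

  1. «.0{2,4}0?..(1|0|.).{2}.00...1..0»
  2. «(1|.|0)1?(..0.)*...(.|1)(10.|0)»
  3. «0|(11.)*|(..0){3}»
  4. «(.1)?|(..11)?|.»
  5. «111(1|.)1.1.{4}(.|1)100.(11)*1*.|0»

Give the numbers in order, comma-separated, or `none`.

1 → no match
2 → match
3 → match
4 → no match
5 → no match

2, 3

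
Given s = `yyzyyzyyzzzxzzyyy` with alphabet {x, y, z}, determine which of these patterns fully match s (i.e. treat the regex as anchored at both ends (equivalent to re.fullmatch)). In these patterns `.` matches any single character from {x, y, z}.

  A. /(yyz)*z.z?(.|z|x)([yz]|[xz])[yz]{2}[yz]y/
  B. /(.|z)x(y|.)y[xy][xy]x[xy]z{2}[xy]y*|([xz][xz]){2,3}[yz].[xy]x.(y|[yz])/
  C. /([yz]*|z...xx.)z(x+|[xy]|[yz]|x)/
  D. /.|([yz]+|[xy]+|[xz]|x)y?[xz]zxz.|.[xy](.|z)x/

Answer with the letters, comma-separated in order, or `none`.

A

A → match
B → no match
C → no match
D → no match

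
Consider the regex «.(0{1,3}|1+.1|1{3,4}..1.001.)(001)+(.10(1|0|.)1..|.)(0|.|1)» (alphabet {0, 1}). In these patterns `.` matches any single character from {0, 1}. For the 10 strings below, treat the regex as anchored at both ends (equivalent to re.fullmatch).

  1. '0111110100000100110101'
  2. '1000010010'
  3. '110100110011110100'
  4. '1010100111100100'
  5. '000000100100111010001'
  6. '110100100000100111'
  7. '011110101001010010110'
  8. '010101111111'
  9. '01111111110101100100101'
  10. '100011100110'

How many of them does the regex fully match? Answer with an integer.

1 → no match
2 → no match
3 → no match
4 → no match
5 → no match
6 → no match
7 → no match
8 → no match
9 → no match
10 → no match
Total matched: 0

0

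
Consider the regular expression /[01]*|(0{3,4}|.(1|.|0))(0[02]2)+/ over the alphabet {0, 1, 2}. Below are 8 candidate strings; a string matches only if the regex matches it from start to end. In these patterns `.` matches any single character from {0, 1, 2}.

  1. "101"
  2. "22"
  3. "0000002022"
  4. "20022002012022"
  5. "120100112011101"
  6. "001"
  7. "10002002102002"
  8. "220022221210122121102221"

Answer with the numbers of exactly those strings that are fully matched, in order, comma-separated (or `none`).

1. "101" → match
2. "22" → no match
3. "0000002022" → match
4 → no match
5 → no match
6. "001" → match
7 → no match
8 → no match

1, 3, 6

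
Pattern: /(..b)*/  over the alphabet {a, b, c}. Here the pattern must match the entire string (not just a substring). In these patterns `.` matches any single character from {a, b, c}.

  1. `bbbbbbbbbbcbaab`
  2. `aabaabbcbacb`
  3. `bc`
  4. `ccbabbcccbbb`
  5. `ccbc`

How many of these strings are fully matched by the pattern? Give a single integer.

2

1 → match
2 → match
3 → no match
4 → no match
5 → no match
Total matched: 2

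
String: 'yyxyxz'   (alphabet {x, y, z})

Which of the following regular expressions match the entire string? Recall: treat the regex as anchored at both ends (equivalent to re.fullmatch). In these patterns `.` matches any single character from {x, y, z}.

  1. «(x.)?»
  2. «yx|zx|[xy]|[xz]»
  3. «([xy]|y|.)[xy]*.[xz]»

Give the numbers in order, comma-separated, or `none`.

3

1 → no match
2 → no match
3 → match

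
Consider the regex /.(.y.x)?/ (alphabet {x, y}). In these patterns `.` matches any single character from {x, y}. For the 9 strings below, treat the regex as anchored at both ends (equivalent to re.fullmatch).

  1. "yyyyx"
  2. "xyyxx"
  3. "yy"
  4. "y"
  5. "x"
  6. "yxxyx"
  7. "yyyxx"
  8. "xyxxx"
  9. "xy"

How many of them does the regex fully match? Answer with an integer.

5

1 → match
2 → match
3 → no match
4 → match
5 → match
6 → no match
7 → match
8 → no match
9 → no match
Total matched: 5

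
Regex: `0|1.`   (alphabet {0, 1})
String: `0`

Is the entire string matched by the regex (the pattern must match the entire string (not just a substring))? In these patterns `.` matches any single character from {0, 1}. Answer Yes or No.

Yes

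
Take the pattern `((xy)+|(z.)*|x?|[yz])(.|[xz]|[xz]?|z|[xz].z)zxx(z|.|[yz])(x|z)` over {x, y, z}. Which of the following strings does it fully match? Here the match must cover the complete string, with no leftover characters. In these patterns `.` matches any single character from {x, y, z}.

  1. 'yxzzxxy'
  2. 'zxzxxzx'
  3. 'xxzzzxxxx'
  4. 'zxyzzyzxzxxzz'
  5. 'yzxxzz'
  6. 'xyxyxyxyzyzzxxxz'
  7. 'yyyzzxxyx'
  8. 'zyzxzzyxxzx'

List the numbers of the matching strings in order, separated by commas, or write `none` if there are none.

1 → no match
2 → match
3 → match
4 → no match
5 → match
6 → match
7 → no match
8 → no match

2, 3, 5, 6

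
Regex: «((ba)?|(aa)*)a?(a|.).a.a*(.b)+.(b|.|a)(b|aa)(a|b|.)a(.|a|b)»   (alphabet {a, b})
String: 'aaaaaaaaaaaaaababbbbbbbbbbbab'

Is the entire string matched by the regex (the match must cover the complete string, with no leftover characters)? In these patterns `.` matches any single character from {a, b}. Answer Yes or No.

Yes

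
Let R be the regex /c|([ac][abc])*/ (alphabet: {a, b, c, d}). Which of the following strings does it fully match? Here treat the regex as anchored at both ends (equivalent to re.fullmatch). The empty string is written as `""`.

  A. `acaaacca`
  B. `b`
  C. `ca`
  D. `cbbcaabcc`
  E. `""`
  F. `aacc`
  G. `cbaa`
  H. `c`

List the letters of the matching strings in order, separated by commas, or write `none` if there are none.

A → match
B → no match
C → match
D → no match
E → match
F → match
G → match
H → match

A, C, E, F, G, H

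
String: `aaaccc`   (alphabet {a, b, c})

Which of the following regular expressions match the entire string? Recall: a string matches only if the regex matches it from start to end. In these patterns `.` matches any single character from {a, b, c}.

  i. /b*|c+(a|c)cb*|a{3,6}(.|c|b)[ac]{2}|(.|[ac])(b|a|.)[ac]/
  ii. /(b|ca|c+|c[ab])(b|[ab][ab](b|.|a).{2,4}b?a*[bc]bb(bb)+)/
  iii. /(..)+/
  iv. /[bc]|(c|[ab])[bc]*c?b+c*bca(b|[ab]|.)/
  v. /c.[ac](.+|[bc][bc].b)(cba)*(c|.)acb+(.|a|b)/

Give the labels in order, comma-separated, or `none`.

i → match
ii → no match
iii → match
iv → no match
v → no match — must start with `c`

i, iii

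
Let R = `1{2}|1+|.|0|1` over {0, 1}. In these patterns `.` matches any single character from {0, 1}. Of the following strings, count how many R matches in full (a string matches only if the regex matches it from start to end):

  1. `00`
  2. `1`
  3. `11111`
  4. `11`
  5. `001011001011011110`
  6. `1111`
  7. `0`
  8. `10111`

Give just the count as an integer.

1 → no match
2 → match
3 → match
4 → match
5 → no match
6 → match
7 → match
8 → no match
Total matched: 5

5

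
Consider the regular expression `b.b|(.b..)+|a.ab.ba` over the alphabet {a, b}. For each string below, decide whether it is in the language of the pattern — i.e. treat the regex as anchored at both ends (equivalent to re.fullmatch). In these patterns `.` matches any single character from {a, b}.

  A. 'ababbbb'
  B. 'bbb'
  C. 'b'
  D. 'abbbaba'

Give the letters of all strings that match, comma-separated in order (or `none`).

B

A. 'ababbbb' → no match
B. 'bbb' → match
C. 'b' → no match
D. 'abbbaba' → no match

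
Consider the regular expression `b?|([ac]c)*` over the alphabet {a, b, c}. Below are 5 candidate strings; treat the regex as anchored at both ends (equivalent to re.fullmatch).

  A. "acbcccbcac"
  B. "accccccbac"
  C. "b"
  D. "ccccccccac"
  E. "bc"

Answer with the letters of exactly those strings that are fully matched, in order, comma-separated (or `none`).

C, D

A. "acbcccbcac" → no match
B. "accccccbac" → no match
C. "b" → match
D. "ccccccccac" → match
E. "bc" → no match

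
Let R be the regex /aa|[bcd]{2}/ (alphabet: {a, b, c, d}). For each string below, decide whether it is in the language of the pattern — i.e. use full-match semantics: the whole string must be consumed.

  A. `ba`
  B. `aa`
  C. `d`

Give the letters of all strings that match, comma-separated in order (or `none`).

A → no match
B → match
C → no match

B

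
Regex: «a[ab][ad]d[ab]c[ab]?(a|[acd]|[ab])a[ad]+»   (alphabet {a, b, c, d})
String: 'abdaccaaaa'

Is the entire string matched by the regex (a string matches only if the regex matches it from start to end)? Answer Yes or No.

No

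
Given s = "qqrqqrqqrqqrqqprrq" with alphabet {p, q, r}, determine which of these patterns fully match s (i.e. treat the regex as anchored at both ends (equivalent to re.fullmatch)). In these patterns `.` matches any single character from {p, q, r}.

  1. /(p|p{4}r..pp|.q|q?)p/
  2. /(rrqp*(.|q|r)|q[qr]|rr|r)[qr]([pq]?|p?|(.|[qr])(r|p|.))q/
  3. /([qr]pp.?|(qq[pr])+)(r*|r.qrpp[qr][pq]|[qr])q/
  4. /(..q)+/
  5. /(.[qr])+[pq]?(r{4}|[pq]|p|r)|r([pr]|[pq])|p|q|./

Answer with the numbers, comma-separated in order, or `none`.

1 → no match — must end with "p"
2 → no match
3 → match
4 → no match
5 → no match

3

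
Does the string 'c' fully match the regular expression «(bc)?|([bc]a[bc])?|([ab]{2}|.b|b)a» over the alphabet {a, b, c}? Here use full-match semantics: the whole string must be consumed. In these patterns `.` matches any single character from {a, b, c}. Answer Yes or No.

No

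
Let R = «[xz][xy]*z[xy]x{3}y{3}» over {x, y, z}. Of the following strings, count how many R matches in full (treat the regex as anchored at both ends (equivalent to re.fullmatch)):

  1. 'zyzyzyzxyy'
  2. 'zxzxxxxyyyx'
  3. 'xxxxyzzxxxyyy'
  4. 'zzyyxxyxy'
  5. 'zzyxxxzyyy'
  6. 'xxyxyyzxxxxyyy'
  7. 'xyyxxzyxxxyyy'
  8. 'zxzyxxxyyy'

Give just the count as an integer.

1 → no match
2 → no match — must end with 'y'
3 → no match
4 → no match
5 → no match
6 → match
7 → match
8 → match
Total matched: 3

3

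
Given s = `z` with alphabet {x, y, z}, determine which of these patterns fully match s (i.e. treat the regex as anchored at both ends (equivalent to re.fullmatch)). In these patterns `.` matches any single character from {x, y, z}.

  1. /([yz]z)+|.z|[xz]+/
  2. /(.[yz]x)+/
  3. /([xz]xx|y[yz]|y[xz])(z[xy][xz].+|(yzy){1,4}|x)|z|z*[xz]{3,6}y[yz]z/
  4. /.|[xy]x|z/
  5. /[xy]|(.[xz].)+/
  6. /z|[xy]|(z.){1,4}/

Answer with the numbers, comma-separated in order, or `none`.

1 → match
2 → no match — must end with `x`
3 → match
4 → match
5 → no match
6 → match

1, 3, 4, 6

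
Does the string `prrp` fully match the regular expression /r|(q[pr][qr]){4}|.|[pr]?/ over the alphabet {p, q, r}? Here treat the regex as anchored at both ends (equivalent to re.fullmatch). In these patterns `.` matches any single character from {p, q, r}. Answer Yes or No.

No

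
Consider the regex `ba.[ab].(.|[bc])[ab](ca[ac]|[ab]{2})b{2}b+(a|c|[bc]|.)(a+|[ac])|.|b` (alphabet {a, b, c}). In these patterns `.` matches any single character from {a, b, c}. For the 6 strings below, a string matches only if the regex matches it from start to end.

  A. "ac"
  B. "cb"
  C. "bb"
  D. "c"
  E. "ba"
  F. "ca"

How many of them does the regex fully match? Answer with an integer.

A. "ac" → no match
B. "cb" → no match
C. "bb" → no match
D. "c" → match
E. "ba" → no match
F. "ca" → no match
Total matched: 1

1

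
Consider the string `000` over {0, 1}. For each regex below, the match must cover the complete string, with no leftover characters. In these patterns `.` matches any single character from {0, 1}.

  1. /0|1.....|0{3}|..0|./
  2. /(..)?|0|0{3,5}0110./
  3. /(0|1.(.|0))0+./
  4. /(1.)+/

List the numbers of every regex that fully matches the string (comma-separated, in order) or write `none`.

1, 3

1 → match
2 → no match
3 → match
4 → no match — must start with `1`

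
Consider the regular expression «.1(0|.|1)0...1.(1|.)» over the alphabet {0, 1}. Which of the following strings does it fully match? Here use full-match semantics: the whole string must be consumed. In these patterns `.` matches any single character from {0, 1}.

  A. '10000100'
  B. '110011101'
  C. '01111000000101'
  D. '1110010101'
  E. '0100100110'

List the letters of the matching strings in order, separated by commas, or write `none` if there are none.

D, E

A → no match
B → no match
C → no match
D → match
E → match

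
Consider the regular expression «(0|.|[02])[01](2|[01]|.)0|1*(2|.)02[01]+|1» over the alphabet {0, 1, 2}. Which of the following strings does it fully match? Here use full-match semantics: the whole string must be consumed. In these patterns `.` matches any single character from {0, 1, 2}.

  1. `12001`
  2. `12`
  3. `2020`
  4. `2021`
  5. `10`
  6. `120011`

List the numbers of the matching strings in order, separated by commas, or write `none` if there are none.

1 → no match
2 → no match
3 → match
4 → match
5 → no match
6 → no match

3, 4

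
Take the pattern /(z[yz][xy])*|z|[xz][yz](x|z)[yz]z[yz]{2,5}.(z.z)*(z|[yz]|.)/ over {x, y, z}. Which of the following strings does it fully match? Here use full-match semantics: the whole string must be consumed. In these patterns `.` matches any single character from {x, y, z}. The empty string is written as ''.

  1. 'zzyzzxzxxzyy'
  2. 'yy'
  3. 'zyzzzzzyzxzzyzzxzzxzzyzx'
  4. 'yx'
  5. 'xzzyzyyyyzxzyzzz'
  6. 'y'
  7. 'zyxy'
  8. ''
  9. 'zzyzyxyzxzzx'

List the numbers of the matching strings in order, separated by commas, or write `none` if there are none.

3, 8

1 → no match
2 → no match
3 → match
4 → no match
5 → no match
6 → no match
7 → no match
8 → match
9 → no match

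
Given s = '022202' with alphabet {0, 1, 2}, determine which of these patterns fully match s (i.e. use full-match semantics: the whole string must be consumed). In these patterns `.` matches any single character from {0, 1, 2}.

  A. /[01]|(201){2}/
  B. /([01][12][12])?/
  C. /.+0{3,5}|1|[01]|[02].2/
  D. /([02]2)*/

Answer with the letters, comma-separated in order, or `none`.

A → no match
B → no match
C → no match
D → match

D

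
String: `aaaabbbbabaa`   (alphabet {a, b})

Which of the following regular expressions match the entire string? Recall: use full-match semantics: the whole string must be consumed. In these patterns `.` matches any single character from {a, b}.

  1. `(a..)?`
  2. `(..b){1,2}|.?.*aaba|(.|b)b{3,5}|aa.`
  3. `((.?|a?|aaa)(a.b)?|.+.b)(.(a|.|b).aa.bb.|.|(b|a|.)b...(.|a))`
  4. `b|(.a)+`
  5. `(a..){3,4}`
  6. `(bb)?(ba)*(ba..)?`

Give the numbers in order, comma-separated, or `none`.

1 → no match
2 → no match
3 → match
4 → no match
5 → no match
6 → no match

3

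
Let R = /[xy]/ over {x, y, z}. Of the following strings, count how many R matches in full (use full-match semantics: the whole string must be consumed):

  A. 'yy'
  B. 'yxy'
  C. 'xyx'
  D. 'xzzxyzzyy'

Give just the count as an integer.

0

A → no match
B → no match
C → no match
D → no match
Total matched: 0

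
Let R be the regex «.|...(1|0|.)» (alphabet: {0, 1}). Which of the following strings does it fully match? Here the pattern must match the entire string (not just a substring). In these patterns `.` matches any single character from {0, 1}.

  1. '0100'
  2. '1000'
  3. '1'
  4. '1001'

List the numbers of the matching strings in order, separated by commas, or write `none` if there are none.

1, 2, 3, 4

1 → match
2 → match
3 → match
4 → match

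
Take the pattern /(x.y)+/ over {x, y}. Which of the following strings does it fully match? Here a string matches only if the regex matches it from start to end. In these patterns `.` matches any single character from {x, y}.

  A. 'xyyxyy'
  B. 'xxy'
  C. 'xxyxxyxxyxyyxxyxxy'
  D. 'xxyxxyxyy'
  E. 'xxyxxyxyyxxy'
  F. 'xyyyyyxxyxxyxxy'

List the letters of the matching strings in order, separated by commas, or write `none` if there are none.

A → match
B → match
C → match
D → match
E → match
F → no match

A, B, C, D, E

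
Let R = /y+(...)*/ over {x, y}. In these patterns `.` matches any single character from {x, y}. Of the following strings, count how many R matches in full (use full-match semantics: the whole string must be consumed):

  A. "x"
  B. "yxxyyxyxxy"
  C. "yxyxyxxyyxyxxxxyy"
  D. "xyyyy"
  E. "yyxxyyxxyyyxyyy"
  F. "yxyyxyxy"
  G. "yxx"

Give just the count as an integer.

A. "x" → no match — must start with "y"
B. "yxxyyxyxxy" → match
C → no match
D. "xyyyy" → no match — must start with "y"
E → no match
F. "yxyyxyxy" → no match
G. "yxx" → no match
Total matched: 1

1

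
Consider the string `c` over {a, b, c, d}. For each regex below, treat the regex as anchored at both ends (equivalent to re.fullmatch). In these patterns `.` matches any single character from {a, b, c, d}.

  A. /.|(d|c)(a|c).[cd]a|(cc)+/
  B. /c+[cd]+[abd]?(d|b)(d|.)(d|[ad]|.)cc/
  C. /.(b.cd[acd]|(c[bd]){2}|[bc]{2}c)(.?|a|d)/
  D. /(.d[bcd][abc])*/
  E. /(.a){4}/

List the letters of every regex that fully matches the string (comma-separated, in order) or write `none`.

A → match
B → no match — must end with `cc`
C → no match
D → no match
E → no match — must end with `a`

A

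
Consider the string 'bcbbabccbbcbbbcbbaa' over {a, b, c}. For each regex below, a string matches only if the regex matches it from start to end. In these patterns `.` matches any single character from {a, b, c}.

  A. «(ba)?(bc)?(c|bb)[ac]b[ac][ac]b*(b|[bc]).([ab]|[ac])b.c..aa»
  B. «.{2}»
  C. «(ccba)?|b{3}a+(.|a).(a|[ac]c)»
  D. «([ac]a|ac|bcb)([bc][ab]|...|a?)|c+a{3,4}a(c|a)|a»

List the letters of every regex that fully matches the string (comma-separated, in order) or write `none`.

A → match
B → no match
C → no match
D → no match

A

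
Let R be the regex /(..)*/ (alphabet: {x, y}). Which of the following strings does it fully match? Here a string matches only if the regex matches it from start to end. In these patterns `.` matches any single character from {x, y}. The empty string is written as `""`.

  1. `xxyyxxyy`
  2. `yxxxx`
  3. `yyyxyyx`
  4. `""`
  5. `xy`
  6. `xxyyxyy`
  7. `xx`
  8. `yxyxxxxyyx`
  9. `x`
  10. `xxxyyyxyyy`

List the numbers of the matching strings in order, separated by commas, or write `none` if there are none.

1 → match
2 → no match
3 → no match
4 → match
5 → match
6 → no match
7 → match
8 → match
9 → no match
10 → match

1, 4, 5, 7, 8, 10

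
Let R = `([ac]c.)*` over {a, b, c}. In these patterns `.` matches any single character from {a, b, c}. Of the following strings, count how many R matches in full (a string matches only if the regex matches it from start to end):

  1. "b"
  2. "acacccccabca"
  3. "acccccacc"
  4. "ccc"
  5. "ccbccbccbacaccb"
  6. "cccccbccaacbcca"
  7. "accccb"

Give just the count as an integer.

5

1. "b" → no match
2. "acacccccabca" → no match
3. "acccccacc" → match
4. "ccc" → match
5 → match
6 → match
7. "accccb" → match
Total matched: 5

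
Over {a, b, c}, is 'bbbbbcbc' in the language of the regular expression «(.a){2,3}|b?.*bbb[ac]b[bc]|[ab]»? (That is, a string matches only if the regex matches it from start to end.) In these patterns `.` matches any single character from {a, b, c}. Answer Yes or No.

Yes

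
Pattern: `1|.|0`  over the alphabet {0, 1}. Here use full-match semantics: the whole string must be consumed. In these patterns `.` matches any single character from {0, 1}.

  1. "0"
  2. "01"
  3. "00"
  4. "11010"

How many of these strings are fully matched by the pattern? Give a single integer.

1. "0" → match
2. "01" → no match
3. "00" → no match
4. "11010" → no match
Total matched: 1

1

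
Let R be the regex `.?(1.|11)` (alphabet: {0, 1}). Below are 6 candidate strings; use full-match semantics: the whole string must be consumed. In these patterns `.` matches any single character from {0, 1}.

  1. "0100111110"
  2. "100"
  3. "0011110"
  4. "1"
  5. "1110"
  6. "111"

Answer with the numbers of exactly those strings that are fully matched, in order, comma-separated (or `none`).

1 → no match
2 → no match
3 → no match
4 → no match
5 → no match
6 → match

6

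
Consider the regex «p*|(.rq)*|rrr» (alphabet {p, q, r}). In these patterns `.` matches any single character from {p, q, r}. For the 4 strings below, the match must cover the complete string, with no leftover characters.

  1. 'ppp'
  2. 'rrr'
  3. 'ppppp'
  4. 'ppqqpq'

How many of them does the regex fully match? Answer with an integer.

3

1 → match
2 → match
3 → match
4 → no match
Total matched: 3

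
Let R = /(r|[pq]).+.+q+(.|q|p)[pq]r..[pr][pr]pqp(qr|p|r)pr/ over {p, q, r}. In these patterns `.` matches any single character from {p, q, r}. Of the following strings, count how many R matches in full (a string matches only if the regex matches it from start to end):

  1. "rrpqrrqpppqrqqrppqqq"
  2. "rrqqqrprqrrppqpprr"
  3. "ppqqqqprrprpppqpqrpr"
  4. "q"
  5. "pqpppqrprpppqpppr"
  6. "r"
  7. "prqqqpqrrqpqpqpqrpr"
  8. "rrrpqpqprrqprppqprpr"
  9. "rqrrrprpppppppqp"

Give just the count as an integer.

0

1 → no match — must end with "pr"
2 → no match — must end with "pr"
3 → no match
4 → no match — must end with "pr"
5 → no match
6 → no match — must end with "pr"
7 → no match
8 → no match
9 → no match — must end with "pr"
Total matched: 0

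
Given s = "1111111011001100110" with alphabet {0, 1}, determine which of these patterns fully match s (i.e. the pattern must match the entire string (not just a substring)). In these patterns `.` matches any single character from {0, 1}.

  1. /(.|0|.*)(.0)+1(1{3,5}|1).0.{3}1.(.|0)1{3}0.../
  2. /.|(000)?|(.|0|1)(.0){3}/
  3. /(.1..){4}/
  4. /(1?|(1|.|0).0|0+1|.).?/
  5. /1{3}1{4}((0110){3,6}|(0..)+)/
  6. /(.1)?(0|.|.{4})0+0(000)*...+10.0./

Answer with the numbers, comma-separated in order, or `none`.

5

1 → no match
2 → no match
3 → no match
4 → no match
5 → match
6 → no match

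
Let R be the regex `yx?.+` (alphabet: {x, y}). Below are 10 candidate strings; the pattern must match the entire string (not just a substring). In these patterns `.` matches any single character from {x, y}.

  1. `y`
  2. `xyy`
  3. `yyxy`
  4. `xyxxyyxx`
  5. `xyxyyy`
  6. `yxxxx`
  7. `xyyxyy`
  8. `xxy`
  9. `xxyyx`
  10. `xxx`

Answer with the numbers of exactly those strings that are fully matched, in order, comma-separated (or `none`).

1 → no match
2 → no match — must start with `y`
3 → match
4 → no match — must start with `y`
5 → no match — must start with `y`
6 → match
7 → no match — must start with `y`
8 → no match — must start with `y`
9 → no match — must start with `y`
10 → no match — must start with `y`

3, 6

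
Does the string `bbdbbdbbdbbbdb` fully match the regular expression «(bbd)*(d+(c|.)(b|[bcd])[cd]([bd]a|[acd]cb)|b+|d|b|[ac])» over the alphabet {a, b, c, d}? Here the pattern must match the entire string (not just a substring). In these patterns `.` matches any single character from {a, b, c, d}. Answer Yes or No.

No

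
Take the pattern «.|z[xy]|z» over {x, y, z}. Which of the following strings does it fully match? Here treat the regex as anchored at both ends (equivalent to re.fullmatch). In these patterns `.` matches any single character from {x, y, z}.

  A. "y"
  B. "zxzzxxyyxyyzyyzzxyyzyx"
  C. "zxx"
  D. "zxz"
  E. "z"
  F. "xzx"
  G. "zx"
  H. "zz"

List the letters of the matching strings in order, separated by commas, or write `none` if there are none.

A, E, G

A. "y" → match
B → no match
C. "zxx" → no match
D. "zxz" → no match
E. "z" → match
F. "xzx" → no match
G. "zx" → match
H. "zz" → no match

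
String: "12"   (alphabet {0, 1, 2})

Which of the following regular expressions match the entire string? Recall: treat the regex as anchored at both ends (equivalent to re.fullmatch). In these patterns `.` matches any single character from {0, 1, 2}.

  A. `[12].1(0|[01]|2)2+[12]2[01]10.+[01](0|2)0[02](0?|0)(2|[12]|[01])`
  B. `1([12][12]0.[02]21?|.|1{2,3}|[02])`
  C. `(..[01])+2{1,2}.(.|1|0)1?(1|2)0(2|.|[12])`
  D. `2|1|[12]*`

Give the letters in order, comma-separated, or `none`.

A → no match
B → match
C → no match
D → match

B, D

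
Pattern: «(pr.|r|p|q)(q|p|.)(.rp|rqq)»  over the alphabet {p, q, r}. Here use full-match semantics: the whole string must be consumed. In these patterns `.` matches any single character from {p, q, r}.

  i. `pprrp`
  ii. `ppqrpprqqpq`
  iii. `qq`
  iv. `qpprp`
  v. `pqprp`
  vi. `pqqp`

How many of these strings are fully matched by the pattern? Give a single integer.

3

i. `pprrp` → match
ii. `ppqrpprqqpq` → no match
iii. `qq` → no match
iv. `qpprp` → match
v. `pqprp` → match
vi. `pqqp` → no match
Total matched: 3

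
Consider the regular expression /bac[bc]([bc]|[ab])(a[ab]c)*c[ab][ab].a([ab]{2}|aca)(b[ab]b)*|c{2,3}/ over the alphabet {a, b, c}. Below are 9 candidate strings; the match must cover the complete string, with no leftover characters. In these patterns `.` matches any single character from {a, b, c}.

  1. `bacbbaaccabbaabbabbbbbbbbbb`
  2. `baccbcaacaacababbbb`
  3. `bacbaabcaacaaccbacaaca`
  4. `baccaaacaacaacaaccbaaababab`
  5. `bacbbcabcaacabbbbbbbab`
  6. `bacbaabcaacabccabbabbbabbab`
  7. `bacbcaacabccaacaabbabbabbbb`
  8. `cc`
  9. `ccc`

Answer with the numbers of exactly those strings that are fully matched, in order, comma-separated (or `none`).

1, 2, 3, 4, 5, 6, 7, 8, 9

1 → match
2 → match
3 → match
4 → match
5 → match
6 → match
7 → match
8. `cc` → match
9. `ccc` → match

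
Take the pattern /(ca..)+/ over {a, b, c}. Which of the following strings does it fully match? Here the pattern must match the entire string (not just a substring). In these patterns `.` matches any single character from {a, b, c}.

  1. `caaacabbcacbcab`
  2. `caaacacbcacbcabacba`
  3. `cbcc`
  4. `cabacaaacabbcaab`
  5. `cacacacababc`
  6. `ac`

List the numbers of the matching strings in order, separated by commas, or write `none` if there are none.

4

1 → no match
2 → no match
3 → no match — must start with `ca`
4 → match
5 → no match
6 → no match — must start with `ca`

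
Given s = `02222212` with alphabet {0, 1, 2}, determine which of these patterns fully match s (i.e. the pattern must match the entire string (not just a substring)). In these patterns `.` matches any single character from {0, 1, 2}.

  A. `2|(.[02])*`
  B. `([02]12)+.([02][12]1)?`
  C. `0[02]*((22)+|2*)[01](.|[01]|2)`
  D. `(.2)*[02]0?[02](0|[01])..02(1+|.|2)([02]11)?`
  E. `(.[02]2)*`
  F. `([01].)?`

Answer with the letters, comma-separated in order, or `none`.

A → match
B → no match
C → match
D → no match
E → no match
F → no match

A, C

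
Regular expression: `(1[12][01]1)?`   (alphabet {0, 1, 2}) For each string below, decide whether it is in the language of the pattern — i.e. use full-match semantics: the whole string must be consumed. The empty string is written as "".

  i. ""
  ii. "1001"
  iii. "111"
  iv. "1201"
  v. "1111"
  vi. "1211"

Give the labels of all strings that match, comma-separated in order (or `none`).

i, iv, v, vi

i. "" → match
ii. "1001" → no match
iii. "111" → no match
iv. "1201" → match
v. "1111" → match
vi. "1211" → match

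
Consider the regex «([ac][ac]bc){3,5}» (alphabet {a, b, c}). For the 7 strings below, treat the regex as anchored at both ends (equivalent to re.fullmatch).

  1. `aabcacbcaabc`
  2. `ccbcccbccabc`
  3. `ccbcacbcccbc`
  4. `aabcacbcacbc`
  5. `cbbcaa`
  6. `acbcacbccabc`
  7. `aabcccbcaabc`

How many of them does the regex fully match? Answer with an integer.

1 → match
2 → match
3 → match
4 → match
5 → no match — must end with `bc`
6 → match
7 → match
Total matched: 6

6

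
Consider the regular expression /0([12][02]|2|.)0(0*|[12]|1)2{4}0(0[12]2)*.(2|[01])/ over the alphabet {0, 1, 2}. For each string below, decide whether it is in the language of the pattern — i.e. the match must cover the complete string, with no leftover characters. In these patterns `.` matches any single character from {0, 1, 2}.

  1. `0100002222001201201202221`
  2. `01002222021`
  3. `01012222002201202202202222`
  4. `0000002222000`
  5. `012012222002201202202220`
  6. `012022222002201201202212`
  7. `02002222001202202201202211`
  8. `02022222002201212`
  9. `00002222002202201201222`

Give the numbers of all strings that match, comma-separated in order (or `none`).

1, 2, 3, 4, 5, 6, 7, 8, 9

1 → match
2 → match
3 → match
4 → match
5 → match
6 → match
7 → match
8 → match
9 → match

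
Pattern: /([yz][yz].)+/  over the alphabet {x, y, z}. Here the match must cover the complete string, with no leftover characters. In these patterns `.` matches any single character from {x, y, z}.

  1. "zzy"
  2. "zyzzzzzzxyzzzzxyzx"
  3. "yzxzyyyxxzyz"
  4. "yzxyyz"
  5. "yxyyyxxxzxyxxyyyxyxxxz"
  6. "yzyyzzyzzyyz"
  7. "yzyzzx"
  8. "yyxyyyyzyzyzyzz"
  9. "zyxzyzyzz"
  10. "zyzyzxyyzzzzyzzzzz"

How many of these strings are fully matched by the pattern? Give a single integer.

8

1 → match
2 → match
3 → no match
4 → match
5 → no match
6 → match
7 → match
8 → match
9 → match
10 → match
Total matched: 8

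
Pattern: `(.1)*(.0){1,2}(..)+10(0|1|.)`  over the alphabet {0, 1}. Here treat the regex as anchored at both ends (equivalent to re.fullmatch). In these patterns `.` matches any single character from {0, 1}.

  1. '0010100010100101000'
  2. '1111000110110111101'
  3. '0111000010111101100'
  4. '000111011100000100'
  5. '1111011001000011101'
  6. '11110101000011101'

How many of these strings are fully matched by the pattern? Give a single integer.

4

1 → no match
2 → match
3 → match
4 → no match
5 → match
6 → match
Total matched: 4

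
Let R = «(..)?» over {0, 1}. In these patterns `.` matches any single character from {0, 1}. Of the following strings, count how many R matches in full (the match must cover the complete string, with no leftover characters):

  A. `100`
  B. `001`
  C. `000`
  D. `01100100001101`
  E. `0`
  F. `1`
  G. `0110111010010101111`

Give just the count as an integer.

A → no match
B → no match
C → no match
D → no match
E → no match
F → no match
G → no match
Total matched: 0

0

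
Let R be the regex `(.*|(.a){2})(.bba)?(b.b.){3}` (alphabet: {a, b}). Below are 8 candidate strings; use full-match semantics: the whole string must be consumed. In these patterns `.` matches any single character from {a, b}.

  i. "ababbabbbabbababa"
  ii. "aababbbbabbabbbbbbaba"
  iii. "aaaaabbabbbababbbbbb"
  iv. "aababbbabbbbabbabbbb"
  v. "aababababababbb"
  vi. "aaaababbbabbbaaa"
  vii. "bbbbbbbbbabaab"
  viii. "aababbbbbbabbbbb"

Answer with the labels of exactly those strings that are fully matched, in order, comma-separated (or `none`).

i → no match
ii → no match
iii → match
iv → no match
v → no match
vi → no match
vii → no match
viii → no match

iii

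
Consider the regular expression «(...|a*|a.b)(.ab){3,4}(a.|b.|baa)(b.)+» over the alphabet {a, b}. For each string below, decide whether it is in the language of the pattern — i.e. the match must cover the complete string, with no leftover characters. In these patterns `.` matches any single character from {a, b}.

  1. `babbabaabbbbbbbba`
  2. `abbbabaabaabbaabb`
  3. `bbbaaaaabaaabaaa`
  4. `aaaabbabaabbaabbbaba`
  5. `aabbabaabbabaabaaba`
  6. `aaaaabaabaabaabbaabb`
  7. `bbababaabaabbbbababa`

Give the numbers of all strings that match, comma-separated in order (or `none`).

1, 2, 4, 5, 6, 7

1 → match
2 → match
3 → no match
4 → match
5 → match
6 → match
7 → match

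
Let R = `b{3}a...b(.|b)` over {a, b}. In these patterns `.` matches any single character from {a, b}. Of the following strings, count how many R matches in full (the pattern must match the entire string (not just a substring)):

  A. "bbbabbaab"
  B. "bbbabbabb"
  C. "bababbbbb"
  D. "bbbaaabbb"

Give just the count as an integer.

2

A → no match
B → match
C → no match
D → match
Total matched: 2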